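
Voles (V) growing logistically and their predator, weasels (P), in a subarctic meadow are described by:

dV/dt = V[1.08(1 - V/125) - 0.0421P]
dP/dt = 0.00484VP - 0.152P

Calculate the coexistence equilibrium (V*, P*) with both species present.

From dP/dt = 0 with P > 0: 0.00484V* = 0.152, so V* = 31.4.
Substitute into dV/dt = 0: 1.08(1 - 31.4/125) = 0.0421P*.
The bracket is 0.749, giving P* = 0.809/0.0421 = 19.2.

V* ≈ 31.4, P* ≈ 19.2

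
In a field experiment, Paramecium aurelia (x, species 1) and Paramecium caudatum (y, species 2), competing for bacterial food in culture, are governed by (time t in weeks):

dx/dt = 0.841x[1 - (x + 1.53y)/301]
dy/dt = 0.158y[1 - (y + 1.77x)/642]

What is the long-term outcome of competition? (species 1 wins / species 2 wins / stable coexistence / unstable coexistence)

species 2 excludes species 1

Compare the nullcline intercepts: K1/α12 = 301/1.53 = 197 < K2 = 642; K2/α21 = 642/1.77 = 363 > K1 = 301.
Since the inequalities point opposite ways, species 2 can invade but species 1 cannot.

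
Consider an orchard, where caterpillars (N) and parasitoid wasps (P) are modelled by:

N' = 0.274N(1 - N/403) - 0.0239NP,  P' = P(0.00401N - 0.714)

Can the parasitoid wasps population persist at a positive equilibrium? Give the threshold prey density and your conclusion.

Threshold N = 178; K > 178, so yes, the predator persists.

The predator equation gives dP/dt > 0 only when N > 0.714/0.00401 = 178.
Without the predator, N → K = 403. Since 403 > 178, the predator can invade and persist.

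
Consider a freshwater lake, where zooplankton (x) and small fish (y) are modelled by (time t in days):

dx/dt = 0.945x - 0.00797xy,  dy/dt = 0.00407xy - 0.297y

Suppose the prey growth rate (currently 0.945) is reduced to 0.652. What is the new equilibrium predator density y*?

At the interior fixed point, setting dx/dt = 0 with x > 0 fixes y* = (prey growth rate)/(xy coefficient) — independent of the other coefficients.
With the change, y* = 0.652/0.00797 = 81.8; it falls from 119.

y* ≈ 81.8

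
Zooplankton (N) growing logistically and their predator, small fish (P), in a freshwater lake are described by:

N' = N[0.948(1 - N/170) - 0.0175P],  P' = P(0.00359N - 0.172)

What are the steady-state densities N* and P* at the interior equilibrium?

From dP/dt = 0 with P > 0: 0.00359N* = 0.172, so N* = 47.9.
Substitute into dN/dt = 0: 0.948(1 - 47.9/170) = 0.0175P*.
The bracket is 0.718, giving P* = 0.681/0.0175 = 38.9.

N* ≈ 47.9, P* ≈ 38.9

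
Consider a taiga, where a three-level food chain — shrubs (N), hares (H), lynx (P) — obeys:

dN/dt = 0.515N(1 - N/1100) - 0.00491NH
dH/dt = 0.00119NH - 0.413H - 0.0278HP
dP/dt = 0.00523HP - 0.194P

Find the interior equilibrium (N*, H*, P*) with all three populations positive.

N* ≈ 711, H* ≈ 37.1, P* ≈ 15.6

From dP/dt = 0: 0.00523H* = 0.194, so H* = 37.1.
From dN/dt = 0: 0.515(1 - N*/1100) = 0.00491·37.1, giving N* = 1100·(1 - 0.354) = 711.
From dH/dt = 0: 0.00119·711 - 0.413 = 0.0278P*, so P* = 0.433/0.0278 = 15.6.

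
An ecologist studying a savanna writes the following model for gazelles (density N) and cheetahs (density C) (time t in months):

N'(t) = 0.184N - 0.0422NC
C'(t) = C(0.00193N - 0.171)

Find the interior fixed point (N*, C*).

Set dC/dt = 0 with C > 0: 0.00193N - 0.171 = 0, so N* = 0.171/0.00193 = 88.6.
Set dN/dt = 0 with N > 0: 0.184 - 0.0422C = 0, so C* = 0.184/0.0422 = 4.36.

N* ≈ 88.6, C* ≈ 4.36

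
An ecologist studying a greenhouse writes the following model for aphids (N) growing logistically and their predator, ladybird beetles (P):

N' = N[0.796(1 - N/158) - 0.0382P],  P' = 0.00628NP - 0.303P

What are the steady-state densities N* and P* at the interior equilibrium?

From dP/dt = 0 with P > 0: 0.00628N* = 0.303, so N* = 48.2.
Substitute into dN/dt = 0: 0.796(1 - 48.2/158) = 0.0382P*.
The bracket is 0.695, giving P* = 0.553/0.0382 = 14.5.

N* ≈ 48.2, P* ≈ 14.5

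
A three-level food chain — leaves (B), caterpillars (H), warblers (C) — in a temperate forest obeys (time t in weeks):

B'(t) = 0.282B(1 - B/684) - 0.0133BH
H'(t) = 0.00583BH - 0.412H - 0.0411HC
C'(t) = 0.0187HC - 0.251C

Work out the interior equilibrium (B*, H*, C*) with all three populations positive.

From dC/dt = 0: 0.0187H* = 0.251, so H* = 13.4.
From dB/dt = 0: 0.282(1 - B*/684) = 0.0133·13.4, giving B* = 684·(1 - 0.633) = 251.
From dH/dt = 0: 0.00583·251 - 0.412 = 0.0411C*, so C* = 1.05/0.0411 = 25.6.

B* ≈ 251, H* ≈ 13.4, C* ≈ 25.6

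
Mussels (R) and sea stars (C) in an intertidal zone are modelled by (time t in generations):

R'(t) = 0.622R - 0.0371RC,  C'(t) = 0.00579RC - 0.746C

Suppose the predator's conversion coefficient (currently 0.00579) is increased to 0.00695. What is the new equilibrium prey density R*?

At the interior fixed point, setting dC/dt = 0 with C > 0 fixes R* = (predator death rate)/(RC coefficient) — independent of the other coefficients.
With the change, R* = 0.746/0.00695 = 107; it falls from 129.

R* ≈ 107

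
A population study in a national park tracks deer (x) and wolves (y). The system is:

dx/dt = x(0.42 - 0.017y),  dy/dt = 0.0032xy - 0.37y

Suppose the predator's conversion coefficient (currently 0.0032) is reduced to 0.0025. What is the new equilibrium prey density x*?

x* ≈ 148

At the interior fixed point, setting dy/dt = 0 with y > 0 fixes x* = (predator death rate)/(xy coefficient) — independent of the other coefficients.
With the change, x* = 0.37/0.0025 = 148; it rises from 116.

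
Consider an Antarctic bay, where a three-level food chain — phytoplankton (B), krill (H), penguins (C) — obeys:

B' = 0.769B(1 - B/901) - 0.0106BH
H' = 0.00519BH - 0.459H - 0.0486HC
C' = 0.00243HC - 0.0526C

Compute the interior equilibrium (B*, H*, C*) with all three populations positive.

B* ≈ 632, H* ≈ 21.6, C* ≈ 58.1

From dC/dt = 0: 0.00243H* = 0.0526, so H* = 21.6.
From dB/dt = 0: 0.769(1 - B*/901) = 0.0106·21.6, giving B* = 901·(1 - 0.298) = 632.
From dH/dt = 0: 0.00519·632 - 0.459 = 0.0486C*, so C* = 2.82/0.0486 = 58.1.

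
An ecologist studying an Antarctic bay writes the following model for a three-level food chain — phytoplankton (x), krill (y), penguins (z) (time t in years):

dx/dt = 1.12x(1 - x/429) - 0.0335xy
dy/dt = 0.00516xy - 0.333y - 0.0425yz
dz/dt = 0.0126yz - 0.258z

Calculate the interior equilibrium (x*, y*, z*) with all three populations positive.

From dz/dt = 0: 0.0126y* = 0.258, so y* = 20.5.
From dx/dt = 0: 1.12(1 - x*/429) = 0.0335·20.5, giving x* = 429·(1 - 0.612) = 166.
From dy/dt = 0: 0.00516·166 - 0.333 = 0.0425z*, so z* = 0.525/0.0425 = 12.4.

x* ≈ 166, y* ≈ 20.5, z* ≈ 12.4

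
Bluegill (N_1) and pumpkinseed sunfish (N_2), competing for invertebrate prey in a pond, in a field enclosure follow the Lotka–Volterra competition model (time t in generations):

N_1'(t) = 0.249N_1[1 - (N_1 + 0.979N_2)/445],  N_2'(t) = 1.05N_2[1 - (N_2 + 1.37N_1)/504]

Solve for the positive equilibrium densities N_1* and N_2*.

N_1* ≈ 142, N_2* ≈ 310

Setting both brackets to zero gives the nullclines N_1 + 0.979N_2 = 445 and 1.37N_1 + N_2 = 504.
Substituting N_2 = 504 - 1.37N_1 into the first: N_1(1 - 0.979·1.37) = 445 - 0.979·504.
So N_1* = -48.4/-0.341 = 142, and then N_2* = 504 - 1.37·142 = 310.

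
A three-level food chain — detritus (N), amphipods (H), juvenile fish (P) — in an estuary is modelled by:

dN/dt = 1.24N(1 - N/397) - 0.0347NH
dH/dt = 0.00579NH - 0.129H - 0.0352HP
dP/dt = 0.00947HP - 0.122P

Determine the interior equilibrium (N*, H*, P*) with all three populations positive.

N* ≈ 254, H* ≈ 12.9, P* ≈ 38.1

From dP/dt = 0: 0.00947H* = 0.122, so H* = 12.9.
From dN/dt = 0: 1.24(1 - N*/397) = 0.0347·12.9, giving N* = 397·(1 - 0.361) = 254.
From dH/dt = 0: 0.00579·254 - 0.129 = 0.0352P*, so P* = 1.34/0.0352 = 38.1.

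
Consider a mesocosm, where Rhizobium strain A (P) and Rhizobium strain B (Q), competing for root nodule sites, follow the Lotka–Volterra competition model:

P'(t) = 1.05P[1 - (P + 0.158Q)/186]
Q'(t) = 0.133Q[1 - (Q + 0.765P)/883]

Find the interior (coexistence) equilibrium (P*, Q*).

Setting both brackets to zero gives the nullclines P + 0.158Q = 186 and 0.765P + Q = 883.
Substituting Q = 883 - 0.765P into the first: P(1 - 0.158·0.765) = 186 - 0.158·883.
So P* = 46.5/0.879 = 52.9, and then Q* = 883 - 0.765·52.9 = 843.

P* ≈ 52.9, Q* ≈ 843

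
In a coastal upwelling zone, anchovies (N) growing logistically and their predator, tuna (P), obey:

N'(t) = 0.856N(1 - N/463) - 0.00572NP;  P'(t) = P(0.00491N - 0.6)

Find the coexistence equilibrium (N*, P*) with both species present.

From dP/dt = 0 with P > 0: 0.00491N* = 0.6, so N* = 122.
Substitute into dN/dt = 0: 0.856(1 - 122/463) = 0.00572P*.
The bracket is 0.736, giving P* = 0.63/0.00572 = 110.

N* ≈ 122, P* ≈ 110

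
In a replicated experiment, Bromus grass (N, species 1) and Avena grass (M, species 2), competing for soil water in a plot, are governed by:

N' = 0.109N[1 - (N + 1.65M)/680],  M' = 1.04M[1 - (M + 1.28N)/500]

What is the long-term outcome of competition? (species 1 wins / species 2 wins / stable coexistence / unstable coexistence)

Compare the nullcline intercepts: K1/α12 = 680/1.65 = 412 < K2 = 500; K2/α21 = 500/1.28 = 391 < K1 = 680.
Since both are reversed, neither can invade when rare; the interior point is a saddle.

unstable coexistence (outcome depends on initial conditions)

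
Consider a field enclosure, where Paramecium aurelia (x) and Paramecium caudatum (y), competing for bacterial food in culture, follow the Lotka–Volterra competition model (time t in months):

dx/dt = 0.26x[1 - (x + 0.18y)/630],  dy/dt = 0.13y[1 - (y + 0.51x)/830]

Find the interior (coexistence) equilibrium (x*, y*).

Setting both brackets to zero gives the nullclines x + 0.18y = 630 and 0.51x + y = 830.
Substituting y = 830 - 0.51x into the first: x(1 - 0.18·0.51) = 630 - 0.18·830.
So x* = 481/0.908 = 529, and then y* = 830 - 0.51·529 = 560.

x* ≈ 529, y* ≈ 560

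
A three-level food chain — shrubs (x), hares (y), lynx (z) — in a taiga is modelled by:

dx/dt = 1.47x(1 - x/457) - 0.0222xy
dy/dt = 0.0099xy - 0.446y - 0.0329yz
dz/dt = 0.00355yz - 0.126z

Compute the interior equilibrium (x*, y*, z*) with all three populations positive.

x* ≈ 212, y* ≈ 35.5, z* ≈ 50.2

From dz/dt = 0: 0.00355y* = 0.126, so y* = 35.5.
From dx/dt = 0: 1.47(1 - x*/457) = 0.0222·35.5, giving x* = 457·(1 - 0.536) = 212.
From dy/dt = 0: 0.0099·212 - 0.446 = 0.0329z*, so z* = 1.65/0.0329 = 50.2.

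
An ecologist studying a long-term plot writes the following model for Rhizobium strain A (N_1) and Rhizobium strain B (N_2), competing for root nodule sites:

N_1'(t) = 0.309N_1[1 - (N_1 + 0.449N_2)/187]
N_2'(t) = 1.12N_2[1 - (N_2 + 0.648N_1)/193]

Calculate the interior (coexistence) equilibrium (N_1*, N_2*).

Setting both brackets to zero gives the nullclines N_1 + 0.449N_2 = 187 and 0.648N_1 + N_2 = 193.
Substituting N_2 = 193 - 0.648N_1 into the first: N_1(1 - 0.449·0.648) = 187 - 0.449·193.
So N_1* = 100/0.709 = 142, and then N_2* = 193 - 0.648·142 = 101.

N_1* ≈ 142, N_2* ≈ 101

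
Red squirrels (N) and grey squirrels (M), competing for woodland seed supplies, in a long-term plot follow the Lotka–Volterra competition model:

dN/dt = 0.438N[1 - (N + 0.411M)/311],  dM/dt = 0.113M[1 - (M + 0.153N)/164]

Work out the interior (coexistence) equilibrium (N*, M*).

N* ≈ 260, M* ≈ 124

Setting both brackets to zero gives the nullclines N + 0.411M = 311 and 0.153N + M = 164.
Substituting M = 164 - 0.153N into the first: N(1 - 0.411·0.153) = 311 - 0.411·164.
So N* = 244/0.937 = 260, and then M* = 164 - 0.153·260 = 124.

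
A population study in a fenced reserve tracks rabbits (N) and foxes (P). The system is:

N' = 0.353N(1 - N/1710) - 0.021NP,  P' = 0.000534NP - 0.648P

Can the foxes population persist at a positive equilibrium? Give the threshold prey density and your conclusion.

Threshold N = 1210; K > 1210, so yes, the predator persists.

The predator equation gives dP/dt > 0 only when N > 0.648/0.000534 = 1210.
Without the predator, N → K = 1710. Since 1710 > 1210, the predator can invade and persist.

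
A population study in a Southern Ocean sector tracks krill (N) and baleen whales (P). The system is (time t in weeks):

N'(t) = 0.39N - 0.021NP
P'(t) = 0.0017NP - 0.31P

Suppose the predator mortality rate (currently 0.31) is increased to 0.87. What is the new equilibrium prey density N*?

N* ≈ 512

At the interior fixed point, setting dP/dt = 0 with P > 0 fixes N* = (predator death rate)/(NP coefficient) — independent of the other coefficients.
With the change, N* = 0.87/0.0017 = 512; it rises from 182.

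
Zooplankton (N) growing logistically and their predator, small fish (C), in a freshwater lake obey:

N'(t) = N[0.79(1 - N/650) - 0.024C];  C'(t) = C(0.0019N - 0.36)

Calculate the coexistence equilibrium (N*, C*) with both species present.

N* ≈ 189, C* ≈ 23.3

From dC/dt = 0 with C > 0: 0.0019N* = 0.36, so N* = 189.
Substitute into dN/dt = 0: 0.79(1 - 189/650) = 0.024C*.
The bracket is 0.709, giving C* = 0.56/0.024 = 23.3.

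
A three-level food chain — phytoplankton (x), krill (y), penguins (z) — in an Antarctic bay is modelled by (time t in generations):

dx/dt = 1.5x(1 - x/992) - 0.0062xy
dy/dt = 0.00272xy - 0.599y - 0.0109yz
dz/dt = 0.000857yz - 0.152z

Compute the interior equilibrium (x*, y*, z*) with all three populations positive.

From dz/dt = 0: 0.000857y* = 0.152, so y* = 177.
From dx/dt = 0: 1.5(1 - x*/992) = 0.0062·177, giving x* = 992·(1 - 0.733) = 265.
From dy/dt = 0: 0.00272·265 - 0.599 = 0.0109z*, so z* = 0.121/0.0109 = 11.1.

x* ≈ 265, y* ≈ 177, z* ≈ 11.1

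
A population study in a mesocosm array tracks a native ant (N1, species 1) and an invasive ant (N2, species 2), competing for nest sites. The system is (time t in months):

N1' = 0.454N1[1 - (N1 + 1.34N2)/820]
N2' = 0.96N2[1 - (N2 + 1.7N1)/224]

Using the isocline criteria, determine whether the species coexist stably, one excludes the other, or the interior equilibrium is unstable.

Compare the nullcline intercepts: K1/α12 = 820/1.34 = 612 > K2 = 224; K2/α21 = 224/1.7 = 132 < K1 = 820.
Since the inequalities point opposite ways, species 1 can invade but species 2 cannot.

species 1 excludes species 2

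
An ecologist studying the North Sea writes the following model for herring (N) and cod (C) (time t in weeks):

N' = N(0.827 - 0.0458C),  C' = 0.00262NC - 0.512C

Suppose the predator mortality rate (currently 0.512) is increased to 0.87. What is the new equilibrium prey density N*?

At the interior fixed point, setting dC/dt = 0 with C > 0 fixes N* = (predator death rate)/(NC coefficient) — independent of the other coefficients.
With the change, N* = 0.87/0.00262 = 332; it rises from 195.

N* ≈ 332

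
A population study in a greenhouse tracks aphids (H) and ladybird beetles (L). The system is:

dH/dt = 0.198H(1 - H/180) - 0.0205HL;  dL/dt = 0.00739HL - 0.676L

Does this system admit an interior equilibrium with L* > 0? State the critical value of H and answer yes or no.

Threshold H = 91.5; K > 91.5, so yes, the predator persists.

The predator equation gives dL/dt > 0 only when H > 0.676/0.00739 = 91.5.
Without the predator, H → K = 180. Since 180 > 91.5, the predator can invade and persist.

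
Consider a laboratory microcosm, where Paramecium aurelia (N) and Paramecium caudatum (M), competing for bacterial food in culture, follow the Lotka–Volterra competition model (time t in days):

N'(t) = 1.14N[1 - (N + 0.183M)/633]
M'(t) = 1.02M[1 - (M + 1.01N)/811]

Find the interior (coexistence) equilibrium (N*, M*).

N* ≈ 594, M* ≈ 211

Setting both brackets to zero gives the nullclines N + 0.183M = 633 and 1.01N + M = 811.
Substituting M = 811 - 1.01N into the first: N(1 - 0.183·1.01) = 633 - 0.183·811.
So N* = 485/0.815 = 594, and then M* = 811 - 1.01·594 = 211.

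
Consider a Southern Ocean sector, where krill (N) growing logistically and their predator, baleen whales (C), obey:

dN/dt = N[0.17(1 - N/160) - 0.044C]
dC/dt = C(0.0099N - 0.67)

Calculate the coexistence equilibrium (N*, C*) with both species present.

From dC/dt = 0 with C > 0: 0.0099N* = 0.67, so N* = 67.7.
Substitute into dN/dt = 0: 0.17(1 - 67.7/160) = 0.044C*.
The bracket is 0.577, giving C* = 0.0981/0.044 = 2.23.

N* ≈ 67.7, C* ≈ 2.23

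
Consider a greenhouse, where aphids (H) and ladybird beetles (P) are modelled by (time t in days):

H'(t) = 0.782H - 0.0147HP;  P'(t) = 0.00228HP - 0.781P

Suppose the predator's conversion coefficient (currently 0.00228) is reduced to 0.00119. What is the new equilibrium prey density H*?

H* ≈ 656

At the interior fixed point, setting dP/dt = 0 with P > 0 fixes H* = (predator death rate)/(HP coefficient) — independent of the other coefficients.
With the change, H* = 0.781/0.00119 = 656; it rises from 343.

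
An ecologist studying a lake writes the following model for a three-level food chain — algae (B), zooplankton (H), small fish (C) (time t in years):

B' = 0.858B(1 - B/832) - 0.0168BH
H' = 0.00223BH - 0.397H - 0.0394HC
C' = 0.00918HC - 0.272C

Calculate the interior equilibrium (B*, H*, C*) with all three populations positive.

B* ≈ 349, H* ≈ 29.6, C* ≈ 9.69

From dC/dt = 0: 0.00918H* = 0.272, so H* = 29.6.
From dB/dt = 0: 0.858(1 - B*/832) = 0.0168·29.6, giving B* = 832·(1 - 0.58) = 349.
From dH/dt = 0: 0.00223·349 - 0.397 = 0.0394C*, so C* = 0.382/0.0394 = 9.69.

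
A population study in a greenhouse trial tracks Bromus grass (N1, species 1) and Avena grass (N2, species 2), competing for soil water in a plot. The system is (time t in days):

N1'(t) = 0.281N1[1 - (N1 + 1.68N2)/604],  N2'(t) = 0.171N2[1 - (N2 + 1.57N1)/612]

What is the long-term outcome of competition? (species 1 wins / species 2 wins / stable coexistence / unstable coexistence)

Compare the nullcline intercepts: K1/α12 = 604/1.68 = 360 < K2 = 612; K2/α21 = 612/1.57 = 390 < K1 = 604.
Since both are reversed, neither can invade when rare; the interior point is a saddle.

unstable coexistence (outcome depends on initial conditions)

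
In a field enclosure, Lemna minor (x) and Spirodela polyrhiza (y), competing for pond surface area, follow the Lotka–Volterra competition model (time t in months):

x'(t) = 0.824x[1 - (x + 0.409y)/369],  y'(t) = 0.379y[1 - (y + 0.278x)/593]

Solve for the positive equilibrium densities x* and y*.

x* ≈ 143, y* ≈ 553

Setting both brackets to zero gives the nullclines x + 0.409y = 369 and 0.278x + y = 593.
Substituting y = 593 - 0.278x into the first: x(1 - 0.409·0.278) = 369 - 0.409·593.
So x* = 126/0.886 = 143, and then y* = 593 - 0.278·143 = 553.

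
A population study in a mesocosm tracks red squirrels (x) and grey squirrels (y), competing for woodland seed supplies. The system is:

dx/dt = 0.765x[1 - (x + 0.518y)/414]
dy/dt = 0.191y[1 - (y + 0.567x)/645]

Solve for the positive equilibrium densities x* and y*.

x* ≈ 113, y* ≈ 581

Setting both brackets to zero gives the nullclines x + 0.518y = 414 and 0.567x + y = 645.
Substituting y = 645 - 0.567x into the first: x(1 - 0.518·0.567) = 414 - 0.518·645.
So x* = 79.9/0.706 = 113, and then y* = 645 - 0.567·113 = 581.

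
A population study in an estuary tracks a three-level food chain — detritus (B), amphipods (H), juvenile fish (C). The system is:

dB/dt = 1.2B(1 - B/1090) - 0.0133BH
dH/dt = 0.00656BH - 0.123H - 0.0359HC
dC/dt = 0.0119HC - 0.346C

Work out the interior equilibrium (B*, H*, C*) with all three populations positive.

From dC/dt = 0: 0.0119H* = 0.346, so H* = 29.1.
From dB/dt = 0: 1.2(1 - B*/1090) = 0.0133·29.1, giving B* = 1090·(1 - 0.322) = 739.
From dH/dt = 0: 0.00656·739 - 0.123 = 0.0359C*, so C* = 4.72/0.0359 = 132.

B* ≈ 739, H* ≈ 29.1, C* ≈ 132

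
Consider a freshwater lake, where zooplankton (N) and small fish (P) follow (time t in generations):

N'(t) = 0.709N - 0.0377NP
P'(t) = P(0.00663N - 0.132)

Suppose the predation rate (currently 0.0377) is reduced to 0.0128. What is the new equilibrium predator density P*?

P* ≈ 55.4

At the interior fixed point, setting dN/dt = 0 with N > 0 fixes P* = (prey growth rate)/(NP coefficient) — independent of the other coefficients.
With the change, P* = 0.709/0.0128 = 55.4; it rises from 18.8.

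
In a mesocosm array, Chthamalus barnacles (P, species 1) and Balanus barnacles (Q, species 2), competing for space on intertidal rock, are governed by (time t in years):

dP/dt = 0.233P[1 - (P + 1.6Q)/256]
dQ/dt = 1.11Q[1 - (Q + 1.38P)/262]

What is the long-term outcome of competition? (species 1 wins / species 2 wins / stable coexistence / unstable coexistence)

unstable coexistence (outcome depends on initial conditions)

Compare the nullcline intercepts: K1/α12 = 256/1.6 = 160 < K2 = 262; K2/α21 = 262/1.38 = 190 < K1 = 256.
Since both are reversed, neither can invade when rare; the interior point is a saddle.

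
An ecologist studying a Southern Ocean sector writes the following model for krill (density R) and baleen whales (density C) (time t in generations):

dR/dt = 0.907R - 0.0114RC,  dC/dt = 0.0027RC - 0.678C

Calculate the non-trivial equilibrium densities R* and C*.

R* ≈ 251, C* ≈ 79.6

Set dC/dt = 0 with C > 0: 0.0027R - 0.678 = 0, so R* = 0.678/0.0027 = 251.
Set dR/dt = 0 with R > 0: 0.907 - 0.0114C = 0, so C* = 0.907/0.0114 = 79.6.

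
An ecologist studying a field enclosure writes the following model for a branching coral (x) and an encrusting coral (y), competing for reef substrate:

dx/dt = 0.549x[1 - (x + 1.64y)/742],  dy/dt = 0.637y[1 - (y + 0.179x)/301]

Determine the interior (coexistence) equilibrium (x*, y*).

Setting both brackets to zero gives the nullclines x + 1.64y = 742 and 0.179x + y = 301.
Substituting y = 301 - 0.179x into the first: x(1 - 1.64·0.179) = 742 - 1.64·301.
So x* = 248/0.706 = 352, and then y* = 301 - 0.179·352 = 238.

x* ≈ 352, y* ≈ 238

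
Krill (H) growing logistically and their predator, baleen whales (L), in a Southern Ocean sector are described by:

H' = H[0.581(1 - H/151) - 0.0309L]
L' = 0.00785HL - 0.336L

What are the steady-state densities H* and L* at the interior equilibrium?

H* ≈ 42.8, L* ≈ 13.5

From dL/dt = 0 with L > 0: 0.00785H* = 0.336, so H* = 42.8.
Substitute into dH/dt = 0: 0.581(1 - 42.8/151) = 0.0309L*.
The bracket is 0.717, giving L* = 0.416/0.0309 = 13.5.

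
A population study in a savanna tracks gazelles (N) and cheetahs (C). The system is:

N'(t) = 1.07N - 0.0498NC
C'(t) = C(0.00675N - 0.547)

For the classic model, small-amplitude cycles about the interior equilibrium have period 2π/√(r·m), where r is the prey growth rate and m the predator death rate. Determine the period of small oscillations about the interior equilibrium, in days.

Here r = 1.07 and m = 0.547, so r·m = 0.585.
ω = √0.585 = 0.765 per day, hence T = 2π/ω ≈ 8.21 days.

T ≈ 8.21 days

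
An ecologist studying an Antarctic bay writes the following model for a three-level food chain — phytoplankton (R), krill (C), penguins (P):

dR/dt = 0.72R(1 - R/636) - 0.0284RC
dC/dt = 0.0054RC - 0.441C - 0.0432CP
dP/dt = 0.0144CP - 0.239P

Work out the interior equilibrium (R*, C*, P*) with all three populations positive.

From dP/dt = 0: 0.0144C* = 0.239, so C* = 16.6.
From dR/dt = 0: 0.72(1 - R*/636) = 0.0284·16.6, giving R* = 636·(1 - 0.655) = 220.
From dC/dt = 0: 0.0054·220 - 0.441 = 0.0432P*, so P* = 0.745/0.0432 = 17.2.

R* ≈ 220, C* ≈ 16.6, P* ≈ 17.2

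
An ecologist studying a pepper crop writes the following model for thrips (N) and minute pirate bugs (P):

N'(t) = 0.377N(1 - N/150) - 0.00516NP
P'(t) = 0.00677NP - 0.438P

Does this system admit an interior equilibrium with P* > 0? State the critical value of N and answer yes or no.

Threshold N = 64.7; K > 64.7, so yes, the predator persists.

The predator equation gives dP/dt > 0 only when N > 0.438/0.00677 = 64.7.
Without the predator, N → K = 150. Since 150 > 64.7, the predator can invade and persist.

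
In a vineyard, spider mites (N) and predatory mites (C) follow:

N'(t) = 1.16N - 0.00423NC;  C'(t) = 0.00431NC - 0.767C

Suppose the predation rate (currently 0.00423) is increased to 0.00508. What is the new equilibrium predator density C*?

At the interior fixed point, setting dN/dt = 0 with N > 0 fixes C* = (prey growth rate)/(NC coefficient) — independent of the other coefficients.
With the change, C* = 1.16/0.00508 = 228; it falls from 274.

C* ≈ 228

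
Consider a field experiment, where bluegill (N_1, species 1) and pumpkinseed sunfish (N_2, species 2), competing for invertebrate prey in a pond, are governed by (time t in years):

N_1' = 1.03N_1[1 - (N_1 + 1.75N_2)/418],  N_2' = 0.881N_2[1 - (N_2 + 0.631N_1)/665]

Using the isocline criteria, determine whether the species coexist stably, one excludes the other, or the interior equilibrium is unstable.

species 2 excludes species 1

Compare the nullcline intercepts: K1/α12 = 418/1.75 = 239 < K2 = 665; K2/α21 = 665/0.631 = 1050 > K1 = 418.
Since the inequalities point opposite ways, species 2 can invade but species 1 cannot.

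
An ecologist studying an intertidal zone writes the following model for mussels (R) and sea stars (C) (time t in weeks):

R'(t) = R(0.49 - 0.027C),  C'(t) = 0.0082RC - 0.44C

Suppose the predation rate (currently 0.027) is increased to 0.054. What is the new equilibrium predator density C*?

C* ≈ 9.07

At the interior fixed point, setting dR/dt = 0 with R > 0 fixes C* = (prey growth rate)/(RC coefficient) — independent of the other coefficients.
With the change, C* = 0.49/0.054 = 9.07; it falls from 18.1.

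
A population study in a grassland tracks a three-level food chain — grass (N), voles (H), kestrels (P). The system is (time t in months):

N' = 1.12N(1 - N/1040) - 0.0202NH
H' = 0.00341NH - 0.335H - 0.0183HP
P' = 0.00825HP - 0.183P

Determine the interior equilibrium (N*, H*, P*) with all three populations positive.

From dP/dt = 0: 0.00825H* = 0.183, so H* = 22.2.
From dN/dt = 0: 1.12(1 - N*/1040) = 0.0202·22.2, giving N* = 1040·(1 - 0.4) = 624.
From dH/dt = 0: 0.00341·624 - 0.335 = 0.0183P*, so P* = 1.79/0.0183 = 98.

N* ≈ 624, H* ≈ 22.2, P* ≈ 98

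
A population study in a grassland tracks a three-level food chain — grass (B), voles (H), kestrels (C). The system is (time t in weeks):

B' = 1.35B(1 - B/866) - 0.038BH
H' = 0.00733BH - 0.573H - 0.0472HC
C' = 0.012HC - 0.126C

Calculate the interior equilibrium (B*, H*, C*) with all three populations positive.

B* ≈ 610, H* ≈ 10.5, C* ≈ 82.6

From dC/dt = 0: 0.012H* = 0.126, so H* = 10.5.
From dB/dt = 0: 1.35(1 - B*/866) = 0.038·10.5, giving B* = 866·(1 - 0.296) = 610.
From dH/dt = 0: 0.00733·610 - 0.573 = 0.0472C*, so C* = 3.9/0.0472 = 82.6.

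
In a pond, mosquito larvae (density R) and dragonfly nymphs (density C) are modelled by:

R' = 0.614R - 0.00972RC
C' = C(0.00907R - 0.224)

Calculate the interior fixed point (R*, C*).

Set dC/dt = 0 with C > 0: 0.00907R - 0.224 = 0, so R* = 0.224/0.00907 = 24.7.
Set dR/dt = 0 with R > 0: 0.614 - 0.00972C = 0, so C* = 0.614/0.00972 = 63.2.

R* ≈ 24.7, C* ≈ 63.2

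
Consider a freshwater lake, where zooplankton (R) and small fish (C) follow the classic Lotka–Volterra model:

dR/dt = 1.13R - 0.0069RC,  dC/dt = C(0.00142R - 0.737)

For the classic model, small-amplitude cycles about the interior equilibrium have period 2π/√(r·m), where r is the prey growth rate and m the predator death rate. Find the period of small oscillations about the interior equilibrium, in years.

Here r = 1.13 and m = 0.737, so r·m = 0.833.
ω = √0.833 = 0.913 per year, hence T = 2π/ω ≈ 6.89 years.

T ≈ 6.89 years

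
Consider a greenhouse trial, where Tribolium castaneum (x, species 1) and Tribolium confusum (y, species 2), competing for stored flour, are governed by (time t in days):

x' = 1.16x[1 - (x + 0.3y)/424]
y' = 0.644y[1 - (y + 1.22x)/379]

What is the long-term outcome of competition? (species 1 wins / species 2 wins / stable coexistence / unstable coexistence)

species 1 excludes species 2

Compare the nullcline intercepts: K1/α12 = 424/0.3 = 1410 > K2 = 379; K2/α21 = 379/1.22 = 311 < K1 = 424.
Since the inequalities point opposite ways, species 1 can invade but species 2 cannot.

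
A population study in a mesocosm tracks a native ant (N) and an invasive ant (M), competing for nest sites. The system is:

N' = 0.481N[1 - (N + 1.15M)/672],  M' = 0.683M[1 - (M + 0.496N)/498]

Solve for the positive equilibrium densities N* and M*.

Setting both brackets to zero gives the nullclines N + 1.15M = 672 and 0.496N + M = 498.
Substituting M = 498 - 0.496N into the first: N(1 - 1.15·0.496) = 672 - 1.15·498.
So N* = 99.3/0.43 = 231, and then M* = 498 - 0.496·231 = 383.

N* ≈ 231, M* ≈ 383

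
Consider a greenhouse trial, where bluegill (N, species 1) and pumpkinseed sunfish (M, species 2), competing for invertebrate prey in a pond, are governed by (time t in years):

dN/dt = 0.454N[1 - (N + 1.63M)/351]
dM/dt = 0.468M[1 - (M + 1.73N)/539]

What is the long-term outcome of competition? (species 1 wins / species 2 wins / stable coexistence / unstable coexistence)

Compare the nullcline intercepts: K1/α12 = 351/1.63 = 215 < K2 = 539; K2/α21 = 539/1.73 = 312 < K1 = 351.
Since both are reversed, neither can invade when rare; the interior point is a saddle.

unstable coexistence (outcome depends on initial conditions)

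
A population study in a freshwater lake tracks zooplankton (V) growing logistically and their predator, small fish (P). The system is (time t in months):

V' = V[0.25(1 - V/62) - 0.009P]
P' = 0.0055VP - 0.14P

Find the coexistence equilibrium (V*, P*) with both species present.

From dP/dt = 0 with P > 0: 0.0055V* = 0.14, so V* = 25.5.
Substitute into dV/dt = 0: 0.25(1 - 25.5/62) = 0.009P*.
The bracket is 0.589, giving P* = 0.147/0.009 = 16.4.

V* ≈ 25.5, P* ≈ 16.4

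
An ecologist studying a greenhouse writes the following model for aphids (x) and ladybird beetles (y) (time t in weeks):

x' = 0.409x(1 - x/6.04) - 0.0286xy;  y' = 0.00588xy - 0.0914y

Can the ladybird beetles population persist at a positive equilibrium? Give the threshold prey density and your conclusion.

Threshold x = 15.5; K < 15.5, so no, the predator goes extinct.

The predator equation gives dy/dt > 0 only when x > 0.0914/0.00588 = 15.5.
Without the predator, x → K = 6.04. Since 6.04 < 15.5, the predator cannot invade.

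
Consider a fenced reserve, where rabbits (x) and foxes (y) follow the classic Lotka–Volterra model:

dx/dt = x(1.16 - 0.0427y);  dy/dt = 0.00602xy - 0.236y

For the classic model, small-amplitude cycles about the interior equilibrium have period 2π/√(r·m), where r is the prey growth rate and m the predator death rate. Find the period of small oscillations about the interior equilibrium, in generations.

T ≈ 12 generations

Here r = 1.16 and m = 0.236, so r·m = 0.274.
ω = √0.274 = 0.523 per generation, hence T = 2π/ω ≈ 12 generations.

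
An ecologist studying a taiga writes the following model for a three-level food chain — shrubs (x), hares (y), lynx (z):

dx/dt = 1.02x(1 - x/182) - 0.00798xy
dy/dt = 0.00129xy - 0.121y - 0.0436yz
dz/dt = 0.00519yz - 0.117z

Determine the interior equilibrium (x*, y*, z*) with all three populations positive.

x* ≈ 150, y* ≈ 22.5, z* ≈ 1.66

From dz/dt = 0: 0.00519y* = 0.117, so y* = 22.5.
From dx/dt = 0: 1.02(1 - x*/182) = 0.00798·22.5, giving x* = 182·(1 - 0.176) = 150.
From dy/dt = 0: 0.00129·150 - 0.121 = 0.0436z*, so z* = 0.0724/0.0436 = 1.66.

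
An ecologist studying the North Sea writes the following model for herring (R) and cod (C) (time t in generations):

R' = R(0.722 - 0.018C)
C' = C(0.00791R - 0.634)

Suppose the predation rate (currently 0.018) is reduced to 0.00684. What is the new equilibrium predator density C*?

C* ≈ 106

At the interior fixed point, setting dR/dt = 0 with R > 0 fixes C* = (prey growth rate)/(RC coefficient) — independent of the other coefficients.
With the change, C* = 0.722/0.00684 = 106; it rises from 40.1.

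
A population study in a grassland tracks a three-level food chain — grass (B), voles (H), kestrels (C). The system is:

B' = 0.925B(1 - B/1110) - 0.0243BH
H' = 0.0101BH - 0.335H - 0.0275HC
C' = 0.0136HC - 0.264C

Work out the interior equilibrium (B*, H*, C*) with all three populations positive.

B* ≈ 544, H* ≈ 19.4, C* ≈ 188

From dC/dt = 0: 0.0136H* = 0.264, so H* = 19.4.
From dB/dt = 0: 0.925(1 - B*/1110) = 0.0243·19.4, giving B* = 1110·(1 - 0.51) = 544.
From dH/dt = 0: 0.0101·544 - 0.335 = 0.0275C*, so C* = 5.16/0.0275 = 188.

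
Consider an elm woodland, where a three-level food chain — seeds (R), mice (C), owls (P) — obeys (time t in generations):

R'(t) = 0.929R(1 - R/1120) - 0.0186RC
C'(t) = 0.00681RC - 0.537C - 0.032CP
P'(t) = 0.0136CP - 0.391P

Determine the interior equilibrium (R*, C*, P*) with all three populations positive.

From dP/dt = 0: 0.0136C* = 0.391, so C* = 28.8.
From dR/dt = 0: 0.929(1 - R*/1120) = 0.0186·28.8, giving R* = 1120·(1 - 0.576) = 475.
From dC/dt = 0: 0.00681·475 - 0.537 = 0.032P*, so P* = 2.7/0.032 = 84.4.

R* ≈ 475, C* ≈ 28.8, P* ≈ 84.4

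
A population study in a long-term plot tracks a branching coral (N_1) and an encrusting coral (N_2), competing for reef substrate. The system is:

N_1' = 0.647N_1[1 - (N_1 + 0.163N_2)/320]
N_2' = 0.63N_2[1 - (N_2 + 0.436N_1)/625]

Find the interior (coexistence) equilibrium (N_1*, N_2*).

N_1* ≈ 235, N_2* ≈ 523

Setting both brackets to zero gives the nullclines N_1 + 0.163N_2 = 320 and 0.436N_1 + N_2 = 625.
Substituting N_2 = 625 - 0.436N_1 into the first: N_1(1 - 0.163·0.436) = 320 - 0.163·625.
So N_1* = 218/0.929 = 235, and then N_2* = 625 - 0.436·235 = 523.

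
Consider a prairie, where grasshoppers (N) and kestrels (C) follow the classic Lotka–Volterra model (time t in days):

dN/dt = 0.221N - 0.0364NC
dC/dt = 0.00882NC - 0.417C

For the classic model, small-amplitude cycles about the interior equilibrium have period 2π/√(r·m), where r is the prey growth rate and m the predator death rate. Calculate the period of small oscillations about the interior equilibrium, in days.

Here r = 0.221 and m = 0.417, so r·m = 0.0922.
ω = √0.0922 = 0.304 per day, hence T = 2π/ω ≈ 20.7 days.

T ≈ 20.7 days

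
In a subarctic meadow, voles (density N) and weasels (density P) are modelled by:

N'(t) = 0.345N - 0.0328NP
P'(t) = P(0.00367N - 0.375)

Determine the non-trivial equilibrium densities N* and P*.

Set dP/dt = 0 with P > 0: 0.00367N - 0.375 = 0, so N* = 0.375/0.00367 = 102.
Set dN/dt = 0 with N > 0: 0.345 - 0.0328P = 0, so P* = 0.345/0.0328 = 10.5.

N* ≈ 102, P* ≈ 10.5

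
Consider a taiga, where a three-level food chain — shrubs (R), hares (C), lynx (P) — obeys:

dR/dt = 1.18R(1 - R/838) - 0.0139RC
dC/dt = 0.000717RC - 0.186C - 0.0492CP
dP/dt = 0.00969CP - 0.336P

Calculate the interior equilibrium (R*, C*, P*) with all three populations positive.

R* ≈ 496, C* ≈ 34.7, P* ≈ 3.44

From dP/dt = 0: 0.00969C* = 0.336, so C* = 34.7.
From dR/dt = 0: 1.18(1 - R*/838) = 0.0139·34.7, giving R* = 838·(1 - 0.408) = 496.
From dC/dt = 0: 0.000717·496 - 0.186 = 0.0492P*, so P* = 0.169/0.0492 = 3.44.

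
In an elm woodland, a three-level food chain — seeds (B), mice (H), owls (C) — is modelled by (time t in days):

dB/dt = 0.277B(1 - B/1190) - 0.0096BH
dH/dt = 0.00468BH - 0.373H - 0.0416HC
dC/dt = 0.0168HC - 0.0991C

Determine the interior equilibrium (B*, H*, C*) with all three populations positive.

B* ≈ 947, H* ≈ 5.9, C* ≈ 97.5

From dC/dt = 0: 0.0168H* = 0.0991, so H* = 5.9.
From dB/dt = 0: 0.277(1 - B*/1190) = 0.0096·5.9, giving B* = 1190·(1 - 0.204) = 947.
From dH/dt = 0: 0.00468·947 - 0.373 = 0.0416C*, so C* = 4.06/0.0416 = 97.5.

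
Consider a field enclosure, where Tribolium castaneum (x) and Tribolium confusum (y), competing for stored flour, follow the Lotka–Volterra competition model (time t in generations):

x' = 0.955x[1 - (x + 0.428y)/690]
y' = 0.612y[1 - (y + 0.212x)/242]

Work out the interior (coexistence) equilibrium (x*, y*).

x* ≈ 645, y* ≈ 105

Setting both brackets to zero gives the nullclines x + 0.428y = 690 and 0.212x + y = 242.
Substituting y = 242 - 0.212x into the first: x(1 - 0.428·0.212) = 690 - 0.428·242.
So x* = 586/0.909 = 645, and then y* = 242 - 0.212·645 = 105.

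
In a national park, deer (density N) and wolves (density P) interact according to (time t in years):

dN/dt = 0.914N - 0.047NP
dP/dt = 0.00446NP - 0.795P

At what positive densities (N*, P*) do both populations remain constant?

Set dP/dt = 0 with P > 0: 0.00446N - 0.795 = 0, so N* = 0.795/0.00446 = 178.
Set dN/dt = 0 with N > 0: 0.914 - 0.047P = 0, so P* = 0.914/0.047 = 19.4.

N* ≈ 178, P* ≈ 19.4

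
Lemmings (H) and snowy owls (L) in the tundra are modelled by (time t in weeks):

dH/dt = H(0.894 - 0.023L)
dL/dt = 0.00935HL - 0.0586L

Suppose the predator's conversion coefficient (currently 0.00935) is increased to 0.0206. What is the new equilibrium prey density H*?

At the interior fixed point, setting dL/dt = 0 with L > 0 fixes H* = (predator death rate)/(HL coefficient) — independent of the other coefficients.
With the change, H* = 0.0586/0.0206 = 2.84; it falls from 6.27.

H* ≈ 2.84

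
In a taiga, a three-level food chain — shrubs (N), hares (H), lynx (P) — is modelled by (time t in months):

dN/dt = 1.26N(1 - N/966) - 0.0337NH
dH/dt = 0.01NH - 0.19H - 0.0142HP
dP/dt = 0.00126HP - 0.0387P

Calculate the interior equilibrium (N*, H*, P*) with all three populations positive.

From dP/dt = 0: 0.00126H* = 0.0387, so H* = 30.7.
From dN/dt = 0: 1.26(1 - N*/966) = 0.0337·30.7, giving N* = 966·(1 - 0.821) = 172.
From dH/dt = 0: 0.01·172 - 0.19 = 0.0142P*, so P* = 1.53/0.0142 = 108.

N* ≈ 172, H* ≈ 30.7, P* ≈ 108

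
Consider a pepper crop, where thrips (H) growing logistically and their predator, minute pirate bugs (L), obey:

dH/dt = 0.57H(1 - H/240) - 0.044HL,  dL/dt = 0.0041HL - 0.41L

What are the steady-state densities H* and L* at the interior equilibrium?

H* ≈ 100, L* ≈ 7.56

From dL/dt = 0 with L > 0: 0.0041H* = 0.41, so H* = 100.
Substitute into dH/dt = 0: 0.57(1 - 100/240) = 0.044L*.
The bracket is 0.583, giving L* = 0.333/0.044 = 7.56.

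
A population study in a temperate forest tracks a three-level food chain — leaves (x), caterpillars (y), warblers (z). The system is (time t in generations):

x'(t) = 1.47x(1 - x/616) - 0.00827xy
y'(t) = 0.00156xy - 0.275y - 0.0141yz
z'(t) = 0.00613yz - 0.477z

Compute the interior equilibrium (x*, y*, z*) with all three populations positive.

From dz/dt = 0: 0.00613y* = 0.477, so y* = 77.8.
From dx/dt = 0: 1.47(1 - x*/616) = 0.00827·77.8, giving x* = 616·(1 - 0.438) = 346.
From dy/dt = 0: 0.00156·346 - 0.275 = 0.0141z*, so z* = 0.265/0.0141 = 18.8.

x* ≈ 346, y* ≈ 77.8, z* ≈ 18.8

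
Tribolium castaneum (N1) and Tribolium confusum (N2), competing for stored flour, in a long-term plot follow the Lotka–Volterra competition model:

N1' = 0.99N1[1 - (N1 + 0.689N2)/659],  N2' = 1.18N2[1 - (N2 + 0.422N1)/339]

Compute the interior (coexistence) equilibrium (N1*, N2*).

N1* ≈ 600, N2* ≈ 85.9

Setting both brackets to zero gives the nullclines N1 + 0.689N2 = 659 and 0.422N1 + N2 = 339.
Substituting N2 = 339 - 0.422N1 into the first: N1(1 - 0.689·0.422) = 659 - 0.689·339.
So N1* = 425/0.709 = 600, and then N2* = 339 - 0.422·600 = 85.9.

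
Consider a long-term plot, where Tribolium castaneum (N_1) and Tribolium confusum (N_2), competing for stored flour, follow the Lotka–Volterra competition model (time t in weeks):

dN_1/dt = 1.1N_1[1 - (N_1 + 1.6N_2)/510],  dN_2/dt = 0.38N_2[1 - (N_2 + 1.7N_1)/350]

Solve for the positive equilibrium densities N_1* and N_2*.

N_1* ≈ 29.1, N_2* ≈ 301

Setting both brackets to zero gives the nullclines N_1 + 1.6N_2 = 510 and 1.7N_1 + N_2 = 350.
Substituting N_2 = 350 - 1.7N_1 into the first: N_1(1 - 1.6·1.7) = 510 - 1.6·350.
So N_1* = -50/-1.72 = 29.1, and then N_2* = 350 - 1.7·29.1 = 301.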